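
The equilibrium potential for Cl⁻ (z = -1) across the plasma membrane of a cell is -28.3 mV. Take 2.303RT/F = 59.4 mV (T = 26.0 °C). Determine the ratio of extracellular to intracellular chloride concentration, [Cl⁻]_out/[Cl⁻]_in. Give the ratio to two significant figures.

log₁₀([out]/[in]) = E·z/(59.4) = -28.3 × -1 / 59.4 = 0.4764
[out]/[in] = 10^(0.4764) = 2.995

3.0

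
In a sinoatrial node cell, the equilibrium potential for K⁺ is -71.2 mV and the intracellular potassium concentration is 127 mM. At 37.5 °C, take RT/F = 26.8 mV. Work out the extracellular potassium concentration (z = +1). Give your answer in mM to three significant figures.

8.91 mM

Nernst: E = (26.8/1) · ln([out]/[in]), so ln([out]/[in]) = -71.2 × 1 / 26.8 = -2.6567.
[out]/[in] = e^(-2.6567) = 0.07018.
[out] = 0.07018 × 127 = 8.913 mM.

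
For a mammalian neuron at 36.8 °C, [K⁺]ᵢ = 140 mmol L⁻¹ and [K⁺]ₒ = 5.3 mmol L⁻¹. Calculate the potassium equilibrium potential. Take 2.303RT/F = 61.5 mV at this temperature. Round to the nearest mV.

-87 mV

E = (61.5/z) · log₁₀([K⁺]_out/[K⁺]_in) with z = +1.
= (61.5/1) · log₁₀(5.3/140) = 61.50 · log₁₀(0.03786)
= 61.50 · (-1.4219) = -87.44 mV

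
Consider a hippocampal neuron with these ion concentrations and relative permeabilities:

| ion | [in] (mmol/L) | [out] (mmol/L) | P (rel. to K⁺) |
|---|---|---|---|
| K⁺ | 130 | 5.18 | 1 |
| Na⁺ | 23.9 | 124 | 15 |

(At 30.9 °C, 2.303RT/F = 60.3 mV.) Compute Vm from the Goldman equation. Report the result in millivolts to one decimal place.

Vm = 60.3 · log₁₀[(Σ P·[cation]ₒ + Σ P·[anion]ᵢ) / (Σ P·[cation]ᵢ + Σ P·[anion]ₒ)]
Numerator = 1×5.18 + 15×124 = 1865
Denominator = 1×130 + 15×23.9 = 488.5
Vm = 60.3 · log₁₀(3.8182) = 60.3 × (0.5819) = 35.09 mV

35.1 mV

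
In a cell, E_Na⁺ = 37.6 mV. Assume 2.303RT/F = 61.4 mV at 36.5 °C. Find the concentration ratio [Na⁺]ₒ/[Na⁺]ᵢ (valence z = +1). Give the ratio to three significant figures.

log₁₀([out]/[in]) = E·z/(61.4) = 37.6 × 1 / 61.4 = 0.6124
[out]/[in] = 10^(0.6124) = 4.096

4.10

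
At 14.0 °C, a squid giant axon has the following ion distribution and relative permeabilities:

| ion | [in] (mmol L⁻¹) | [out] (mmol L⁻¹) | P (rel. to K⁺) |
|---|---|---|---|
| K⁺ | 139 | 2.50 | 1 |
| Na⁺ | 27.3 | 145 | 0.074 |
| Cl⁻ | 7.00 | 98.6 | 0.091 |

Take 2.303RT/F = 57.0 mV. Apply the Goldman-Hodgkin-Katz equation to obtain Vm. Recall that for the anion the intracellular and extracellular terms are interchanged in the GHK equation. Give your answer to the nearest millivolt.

Vm = 57.0 · log₁₀[(Σ P·[cation]ₒ + Σ P·[anion]ᵢ) / (Σ P·[cation]ᵢ + Σ P·[anion]ₒ)]
Numerator = 1×2.50 + 0.074×145 + 0.091×7.00 = 13.87
Denominator = 1×139 + 0.074×27.3 + 0.091×98.6 = 150
Vm = 57.0 · log₁₀(0.092451) = 57.0 × (-1.0341) = -58.94 mV

-59 mV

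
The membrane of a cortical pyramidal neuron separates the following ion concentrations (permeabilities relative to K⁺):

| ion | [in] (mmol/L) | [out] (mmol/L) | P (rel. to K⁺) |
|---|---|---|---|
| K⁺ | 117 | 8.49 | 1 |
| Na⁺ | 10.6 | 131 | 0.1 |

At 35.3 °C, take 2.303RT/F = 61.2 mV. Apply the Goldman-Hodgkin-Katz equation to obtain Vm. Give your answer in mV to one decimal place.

-45.2 mV

Vm = 61.2 · log₁₀[(Σ P·[cation]ₒ + Σ P·[anion]ᵢ) / (Σ P·[cation]ᵢ + Σ P·[anion]ₒ)]
Numerator = 1×8.49 + 0.1×131 = 21.59
Denominator = 1×117 + 0.1×10.6 = 118.1
Vm = 61.2 · log₁₀(0.18287) = 61.2 × (-0.7379) = -45.16 mV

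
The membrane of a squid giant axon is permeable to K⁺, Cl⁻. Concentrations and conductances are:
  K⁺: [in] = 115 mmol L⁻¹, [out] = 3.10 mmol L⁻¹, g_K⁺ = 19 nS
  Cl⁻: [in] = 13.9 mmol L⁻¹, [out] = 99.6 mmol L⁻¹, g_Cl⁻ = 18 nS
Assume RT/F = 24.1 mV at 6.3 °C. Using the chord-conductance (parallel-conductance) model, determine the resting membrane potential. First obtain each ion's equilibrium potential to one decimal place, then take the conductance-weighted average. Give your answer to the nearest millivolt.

-68 mV

E_K⁺ = (24.1/1)·ln(3.10/115) = -87.1 mV
E_Cl⁻ = (24.1/-1)·ln(99.6/13.9) = -47.5 mV
Vm = (Σ gᵢEᵢ)/(Σ gᵢ) = (19·-87.1 + 18·-47.5) / (19 + 18)
= -2509.90 / 37 = -67.84 mV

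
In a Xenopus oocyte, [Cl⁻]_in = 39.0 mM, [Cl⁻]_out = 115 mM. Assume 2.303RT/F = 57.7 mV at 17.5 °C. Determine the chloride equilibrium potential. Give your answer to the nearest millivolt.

E = (57.7/z) · log₁₀([Cl⁻]_out/[Cl⁻]_in) with z = -1.
For an anion, dividing by z = -1 reverses the sign.
= (57.7/-1) · log₁₀(115/39.0) = -57.70 · log₁₀(2.949)
= -57.70 · (0.4696) = -27.10 mV

-27 mV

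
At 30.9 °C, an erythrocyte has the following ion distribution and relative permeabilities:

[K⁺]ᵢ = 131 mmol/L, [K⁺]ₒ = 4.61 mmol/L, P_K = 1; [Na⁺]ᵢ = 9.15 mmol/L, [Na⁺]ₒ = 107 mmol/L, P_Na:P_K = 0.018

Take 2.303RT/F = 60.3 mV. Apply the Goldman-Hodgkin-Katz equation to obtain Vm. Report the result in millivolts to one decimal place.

Vm = 60.3 · log₁₀[(Σ P·[cation]ₒ + Σ P·[anion]ᵢ) / (Σ P·[cation]ᵢ + Σ P·[anion]ₒ)]
Numerator = 1×4.61 + 0.018×107 = 6.536
Denominator = 1×131 + 0.018×9.15 = 131.2
Vm = 60.3 · log₁₀(0.04983) = 60.3 × (-1.3025) = -78.54 mV

-78.5 mV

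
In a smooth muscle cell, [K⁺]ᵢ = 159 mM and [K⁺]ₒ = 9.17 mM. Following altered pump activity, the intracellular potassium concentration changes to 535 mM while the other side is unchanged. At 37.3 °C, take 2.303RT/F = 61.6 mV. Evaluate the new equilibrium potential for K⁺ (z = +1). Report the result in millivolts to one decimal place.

-108.8 mV

After the shift: [K⁺]_out = 9.17, [K⁺]_in = 535 mM.
E_new = (61.6/1)·log₁₀(9.17/535) = 61.60 · (-1.7660) = -108.78 mV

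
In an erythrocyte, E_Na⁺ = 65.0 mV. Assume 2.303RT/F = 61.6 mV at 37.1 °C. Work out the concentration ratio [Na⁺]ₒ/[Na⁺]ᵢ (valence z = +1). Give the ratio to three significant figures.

log₁₀([out]/[in]) = E·z/(61.6) = 65.0 × 1 / 61.6 = 1.0552
[out]/[in] = 10^(1.0552) = 11.36

11.4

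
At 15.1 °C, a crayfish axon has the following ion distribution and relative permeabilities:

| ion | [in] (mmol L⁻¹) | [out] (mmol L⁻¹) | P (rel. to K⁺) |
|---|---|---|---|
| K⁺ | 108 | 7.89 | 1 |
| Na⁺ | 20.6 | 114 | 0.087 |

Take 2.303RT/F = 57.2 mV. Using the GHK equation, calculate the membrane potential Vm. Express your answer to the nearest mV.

-45 mV

Vm = 57.2 · log₁₀[(Σ P·[cation]ₒ + Σ P·[anion]ᵢ) / (Σ P·[cation]ᵢ + Σ P·[anion]ₒ)]
Numerator = 1×7.89 + 0.087×114 = 17.81
Denominator = 1×108 + 0.087×20.6 = 109.8
Vm = 57.2 · log₁₀(0.1622) = 57.2 × (-0.7900) = -45.19 mV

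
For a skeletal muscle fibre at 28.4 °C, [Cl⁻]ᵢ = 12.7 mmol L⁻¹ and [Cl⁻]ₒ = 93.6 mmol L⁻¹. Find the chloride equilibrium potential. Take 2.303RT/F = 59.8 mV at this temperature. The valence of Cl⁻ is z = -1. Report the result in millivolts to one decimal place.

E = (59.8/z) · log₁₀([Cl⁻]_out/[Cl⁻]_in) with z = -1.
For an anion, dividing by z = -1 reverses the sign.
= (59.8/-1) · log₁₀(93.6/12.7) = -59.80 · log₁₀(7.37)
= -59.80 · (0.8675) = -51.87 mV

-51.9 mV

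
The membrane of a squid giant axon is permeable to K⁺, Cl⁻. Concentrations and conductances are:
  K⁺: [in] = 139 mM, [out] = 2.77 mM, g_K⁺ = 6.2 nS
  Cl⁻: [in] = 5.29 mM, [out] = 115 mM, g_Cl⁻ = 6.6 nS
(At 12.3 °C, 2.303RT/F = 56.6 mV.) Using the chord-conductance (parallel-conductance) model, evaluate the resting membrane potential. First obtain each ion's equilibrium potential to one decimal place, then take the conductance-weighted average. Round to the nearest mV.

-86 mV

E_K⁺ = (56.6/1)·log₁₀(2.77/139) = -96.3 mV
E_Cl⁻ = (56.6/-1)·log₁₀(115/5.29) = -75.7 mV
Vm = (Σ gᵢEᵢ)/(Σ gᵢ) = (6.2·-96.3 + 6.6·-75.7) / (6.2 + 6.6)
= -1096.68 / 12.8 = -85.68 mV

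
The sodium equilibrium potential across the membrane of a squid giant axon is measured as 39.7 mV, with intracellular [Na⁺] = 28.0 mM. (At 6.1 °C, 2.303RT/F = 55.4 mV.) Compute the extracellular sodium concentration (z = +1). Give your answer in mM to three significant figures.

Nernst: E = (55.4/1) · log₁₀([out]/[in]), so log₁₀([out]/[in]) = 39.7 × 1 / 55.4 = 0.7166.
[out]/[in] = 10^(0.7166) = 5.207.
[out] = 5.207 × 28.0 = 145.8 mM.

146 mM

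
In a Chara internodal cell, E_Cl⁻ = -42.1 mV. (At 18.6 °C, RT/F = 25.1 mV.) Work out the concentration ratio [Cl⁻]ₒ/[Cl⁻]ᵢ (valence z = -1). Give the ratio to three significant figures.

ln([out]/[in]) = E·z/(25.1) = -42.1 × -1 / 25.1 = 1.6773
[out]/[in] = e^(1.6773) = 5.351

5.35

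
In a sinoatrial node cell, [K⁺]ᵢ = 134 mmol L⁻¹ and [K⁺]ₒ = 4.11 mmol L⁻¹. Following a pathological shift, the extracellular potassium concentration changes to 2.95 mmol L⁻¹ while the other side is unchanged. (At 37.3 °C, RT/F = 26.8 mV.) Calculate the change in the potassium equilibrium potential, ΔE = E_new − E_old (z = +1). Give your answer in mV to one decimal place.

E_old = (26.8/1)·ln(4.11/134) = -93.38 mV
E_new = (26.8/1)·ln(2.95/134) = -102.27 mV
ΔE = -102.27 − (-93.38) = -8.89 mV

-8.9 mV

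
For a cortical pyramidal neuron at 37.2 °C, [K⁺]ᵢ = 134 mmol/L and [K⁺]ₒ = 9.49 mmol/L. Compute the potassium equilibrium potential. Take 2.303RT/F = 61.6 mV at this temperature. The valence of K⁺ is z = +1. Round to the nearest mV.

-71 mV

E = (61.6/z) · log₁₀([K⁺]_out/[K⁺]_in) with z = +1.
= (61.6/1) · log₁₀(9.49/134) = 61.60 · log₁₀(0.07082)
= 61.60 · (-1.1498) = -70.83 mV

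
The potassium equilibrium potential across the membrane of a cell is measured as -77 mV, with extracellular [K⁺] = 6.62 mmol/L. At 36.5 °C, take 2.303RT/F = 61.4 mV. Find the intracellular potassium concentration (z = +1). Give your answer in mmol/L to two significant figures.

120 mmol/L

Nernst: E = (61.4/1) · log₁₀([out]/[in]), so log₁₀([out]/[in]) = -77.0 × 1 / 61.4 = -1.2541.
[out]/[in] = 10^(-1.2541) = 0.05571.
[in] = 6.62 / 0.05571 = 118.8 mmol/L.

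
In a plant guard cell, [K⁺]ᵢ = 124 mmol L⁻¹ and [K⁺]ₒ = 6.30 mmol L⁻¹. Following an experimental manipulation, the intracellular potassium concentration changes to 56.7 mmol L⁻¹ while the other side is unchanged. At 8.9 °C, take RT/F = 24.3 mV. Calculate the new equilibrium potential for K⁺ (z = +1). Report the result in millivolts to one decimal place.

-53.4 mV

After the shift: [K⁺]_out = 6.30, [K⁺]_in = 56.7 mmol L⁻¹.
E_new = (24.3/1)·ln(6.30/56.7) = 24.30 · (-2.1972) = -53.39 mV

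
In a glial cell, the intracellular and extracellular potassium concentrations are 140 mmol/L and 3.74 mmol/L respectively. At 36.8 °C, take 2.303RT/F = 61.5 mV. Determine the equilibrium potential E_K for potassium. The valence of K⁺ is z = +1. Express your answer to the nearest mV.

-97 mV

E = (61.5/z) · log₁₀([K⁺]_out/[K⁺]_in) with z = +1.
= (61.5/1) · log₁₀(3.74/140) = 61.50 · log₁₀(0.02671)
= 61.50 · (-1.5733) = -96.76 mV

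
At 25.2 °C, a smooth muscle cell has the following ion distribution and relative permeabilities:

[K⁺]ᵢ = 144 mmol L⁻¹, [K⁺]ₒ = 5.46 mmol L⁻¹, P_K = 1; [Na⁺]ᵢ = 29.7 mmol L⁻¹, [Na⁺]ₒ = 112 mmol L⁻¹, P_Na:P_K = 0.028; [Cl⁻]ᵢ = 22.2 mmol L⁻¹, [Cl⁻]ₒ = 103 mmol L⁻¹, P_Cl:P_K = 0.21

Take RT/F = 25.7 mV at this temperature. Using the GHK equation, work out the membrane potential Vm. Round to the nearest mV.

-65 mV

Vm = 25.7 · ln[(Σ P·[cation]ₒ + Σ P·[anion]ᵢ) / (Σ P·[cation]ᵢ + Σ P·[anion]ₒ)]
Numerator = 1×5.46 + 0.028×112 + 0.21×22.2 = 13.26
Denominator = 1×144 + 0.028×29.7 + 0.21×103 = 166.5
Vm = 25.7 · ln(0.079646) = 25.7 × (-2.5302) = -65.03 mV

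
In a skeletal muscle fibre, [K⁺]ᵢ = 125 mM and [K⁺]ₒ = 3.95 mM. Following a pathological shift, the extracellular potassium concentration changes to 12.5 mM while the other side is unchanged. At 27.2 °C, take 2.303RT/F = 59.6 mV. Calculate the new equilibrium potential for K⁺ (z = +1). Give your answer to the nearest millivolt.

After the shift: [K⁺]_out = 12.5, [K⁺]_in = 125 mM.
E_new = (59.6/1)·log₁₀(12.5/125) = 59.60 · (-1.0000) = -59.60 mV

-60 mV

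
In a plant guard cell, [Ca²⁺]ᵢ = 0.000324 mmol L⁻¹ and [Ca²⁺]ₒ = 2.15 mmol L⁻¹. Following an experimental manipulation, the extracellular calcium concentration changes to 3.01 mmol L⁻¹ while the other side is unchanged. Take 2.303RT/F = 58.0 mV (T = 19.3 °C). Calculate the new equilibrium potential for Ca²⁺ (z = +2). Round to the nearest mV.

115 mV

After the shift: [Ca²⁺]_out = 3.01, [Ca²⁺]_in = 0.000324 mmol L⁻¹.
E_new = (58.0/2)·log₁₀(3.01/0.000324) = 29.00 · (3.9680) = 115.07 mV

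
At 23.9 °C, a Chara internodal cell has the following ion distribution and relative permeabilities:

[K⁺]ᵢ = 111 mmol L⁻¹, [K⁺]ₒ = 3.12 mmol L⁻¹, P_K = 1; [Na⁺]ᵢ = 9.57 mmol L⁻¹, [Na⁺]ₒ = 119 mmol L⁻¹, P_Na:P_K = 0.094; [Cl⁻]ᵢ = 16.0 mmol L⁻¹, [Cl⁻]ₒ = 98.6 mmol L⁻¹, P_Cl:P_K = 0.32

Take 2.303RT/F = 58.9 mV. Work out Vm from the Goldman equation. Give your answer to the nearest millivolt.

-51 mV

Vm = 58.9 · log₁₀[(Σ P·[cation]ₒ + Σ P·[anion]ᵢ) / (Σ P·[cation]ᵢ + Σ P·[anion]ₒ)]
Numerator = 1×3.12 + 0.094×119 + 0.32×16.0 = 19.43
Denominator = 1×111 + 0.094×9.57 + 0.32×98.6 = 143.5
Vm = 58.9 · log₁₀(0.13542) = 58.9 × (-0.8683) = -51.14 mV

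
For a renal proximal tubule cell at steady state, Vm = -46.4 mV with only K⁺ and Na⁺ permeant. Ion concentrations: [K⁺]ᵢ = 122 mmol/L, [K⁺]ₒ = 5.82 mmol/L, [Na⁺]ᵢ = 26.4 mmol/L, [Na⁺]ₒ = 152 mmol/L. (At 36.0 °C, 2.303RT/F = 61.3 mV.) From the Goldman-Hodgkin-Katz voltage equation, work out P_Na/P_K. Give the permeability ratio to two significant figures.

0.11

Let α = P_Na/P_K. GHK: Vm = 61.3·log₁₀[(Kₒ + α·Naₒ)/(Kᵢ + α·Naᵢ)].
10^(Vm/61.3) = 10^(-46.4/61.3) = 0.17501
So 0.17501·(Kᵢ + α·Naᵢ) = Kₒ + α·Naₒ → α = (0.17501·122.0 − 5.82) / (152.0 − 0.17501·26.4)
α = (21.35 − 5.82) / (152.0 − 4.62) = 15.53/147.4 = 0.1054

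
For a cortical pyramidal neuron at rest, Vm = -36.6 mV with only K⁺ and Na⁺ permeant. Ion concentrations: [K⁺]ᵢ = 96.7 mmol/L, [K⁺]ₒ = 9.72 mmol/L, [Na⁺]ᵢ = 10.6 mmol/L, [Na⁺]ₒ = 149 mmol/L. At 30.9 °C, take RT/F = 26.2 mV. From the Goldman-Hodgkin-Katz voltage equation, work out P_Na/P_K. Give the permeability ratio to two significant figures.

0.097

Let α = P_Na/P_K. GHK: Vm = 26.2·ln[(Kₒ + α·Naₒ)/(Kᵢ + α·Naᵢ)].
e^(Vm/26.2) = e^(-36.6/26.2) = 0.24735
So 0.24735·(Kᵢ + α·Naᵢ) = Kₒ + α·Naₒ → α = (0.24735·96.7 − 9.72) / (149.0 − 0.24735·10.6)
α = (23.92 − 9.72) / (149.0 − 2.622) = 14.2/146.4 = 0.097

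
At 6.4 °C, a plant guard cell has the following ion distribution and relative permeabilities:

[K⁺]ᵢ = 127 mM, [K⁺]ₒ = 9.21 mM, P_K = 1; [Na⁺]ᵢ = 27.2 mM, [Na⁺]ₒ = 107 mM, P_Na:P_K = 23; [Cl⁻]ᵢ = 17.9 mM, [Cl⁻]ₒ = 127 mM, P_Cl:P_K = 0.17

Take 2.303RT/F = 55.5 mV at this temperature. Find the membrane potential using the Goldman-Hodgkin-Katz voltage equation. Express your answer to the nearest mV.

28 mV

Vm = 55.5 · log₁₀[(Σ P·[cation]ₒ + Σ P·[anion]ᵢ) / (Σ P·[cation]ᵢ + Σ P·[anion]ₒ)]
Numerator = 1×9.21 + 23×107 + 0.17×17.9 = 2473
Denominator = 1×127 + 23×27.2 + 0.17×127 = 774.2
Vm = 55.5 · log₁₀(3.1946) = 55.5 × (0.5044) = 28.00 mV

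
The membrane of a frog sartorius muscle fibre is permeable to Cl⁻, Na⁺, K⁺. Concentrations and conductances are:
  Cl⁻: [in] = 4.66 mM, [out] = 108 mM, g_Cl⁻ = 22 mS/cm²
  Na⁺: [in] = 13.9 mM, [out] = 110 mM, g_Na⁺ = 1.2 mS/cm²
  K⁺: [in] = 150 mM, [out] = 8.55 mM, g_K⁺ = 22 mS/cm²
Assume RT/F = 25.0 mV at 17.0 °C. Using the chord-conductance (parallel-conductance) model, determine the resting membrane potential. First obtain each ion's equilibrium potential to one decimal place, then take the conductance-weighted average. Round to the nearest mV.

E_Cl⁻ = (25.0/-1)·ln(108/4.66) = -78.6 mV
E_Na⁺ = (25.0/1)·ln(110/13.9) = 51.7 mV
E_K⁺ = (25.0/1)·ln(8.55/150) = -71.6 mV
Vm = (Σ gᵢEᵢ)/(Σ gᵢ) = (22·-78.6 + 1.2·51.7 + 22·-71.6) / (22 + 1.2 + 22)
= -3242.36 / 45.2 = -71.73 mV

-72 mV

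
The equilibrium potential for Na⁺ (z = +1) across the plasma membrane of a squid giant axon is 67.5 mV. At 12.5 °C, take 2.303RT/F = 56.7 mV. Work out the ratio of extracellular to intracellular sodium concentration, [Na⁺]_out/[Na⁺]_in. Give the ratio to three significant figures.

log₁₀([out]/[in]) = E·z/(56.7) = 67.5 × 1 / 56.7 = 1.1905
[out]/[in] = 10^(1.1905) = 15.51

15.5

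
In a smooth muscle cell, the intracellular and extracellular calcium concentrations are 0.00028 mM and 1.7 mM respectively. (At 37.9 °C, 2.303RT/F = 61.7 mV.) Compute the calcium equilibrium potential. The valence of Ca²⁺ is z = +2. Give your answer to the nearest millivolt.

117 mV

E = (61.7/z) · log₁₀([Ca²⁺]_out/[Ca²⁺]_in) with z = +2.
= (61.7/2) · log₁₀(1.7/0.00028) = 30.85 · log₁₀(6071)
= 30.85 · (3.7833) = 116.71 mV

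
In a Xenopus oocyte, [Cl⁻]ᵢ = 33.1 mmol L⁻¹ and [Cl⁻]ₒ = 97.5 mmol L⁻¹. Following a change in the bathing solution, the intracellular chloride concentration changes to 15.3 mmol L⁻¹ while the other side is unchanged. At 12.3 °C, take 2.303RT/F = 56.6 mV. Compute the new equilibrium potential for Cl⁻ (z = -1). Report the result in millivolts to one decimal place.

-45.5 mV

After the shift: [Cl⁻]_out = 97.5, [Cl⁻]_in = 15.3 mmol L⁻¹.
E_new = (56.6/-1)·log₁₀(97.5/15.3) = -56.60 · (0.8043) = -45.52 mV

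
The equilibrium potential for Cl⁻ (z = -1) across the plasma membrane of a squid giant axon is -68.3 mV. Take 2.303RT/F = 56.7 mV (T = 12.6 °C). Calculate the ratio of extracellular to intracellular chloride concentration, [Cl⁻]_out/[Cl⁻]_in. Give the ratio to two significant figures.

log₁₀([out]/[in]) = E·z/(56.7) = -68.3 × -1 / 56.7 = 1.2046
[out]/[in] = 10^(1.2046) = 16.02

16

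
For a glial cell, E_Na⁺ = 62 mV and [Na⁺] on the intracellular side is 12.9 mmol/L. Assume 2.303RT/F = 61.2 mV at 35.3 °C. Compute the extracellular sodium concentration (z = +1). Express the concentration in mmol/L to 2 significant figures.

Nernst: E = (61.2/1) · log₁₀([out]/[in]), so log₁₀([out]/[in]) = 62.0 × 1 / 61.2 = 1.0131.
[out]/[in] = 10^(1.0131) = 10.31.
[out] = 10.31 × 12.9 = 132.9 mmol/L.

130 mmol/L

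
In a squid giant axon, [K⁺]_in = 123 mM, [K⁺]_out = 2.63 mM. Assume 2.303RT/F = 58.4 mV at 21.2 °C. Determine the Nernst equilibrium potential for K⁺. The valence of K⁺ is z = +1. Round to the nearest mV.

E = (58.4/z) · log₁₀([K⁺]_out/[K⁺]_in) with z = +1.
= (58.4/1) · log₁₀(2.63/123) = 58.40 · log₁₀(0.02138)
= 58.40 · (-1.6699) = -97.53 mV

-98 mV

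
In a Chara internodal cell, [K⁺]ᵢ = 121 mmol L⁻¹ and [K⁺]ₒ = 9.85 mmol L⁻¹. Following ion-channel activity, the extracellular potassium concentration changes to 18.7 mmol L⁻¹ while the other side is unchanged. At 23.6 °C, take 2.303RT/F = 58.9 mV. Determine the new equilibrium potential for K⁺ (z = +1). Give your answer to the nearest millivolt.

-48 mV

After the shift: [K⁺]_out = 18.7, [K⁺]_in = 121 mmol L⁻¹.
E_new = (58.9/1)·log₁₀(18.7/121) = 58.90 · (-0.8109) = -47.76 mV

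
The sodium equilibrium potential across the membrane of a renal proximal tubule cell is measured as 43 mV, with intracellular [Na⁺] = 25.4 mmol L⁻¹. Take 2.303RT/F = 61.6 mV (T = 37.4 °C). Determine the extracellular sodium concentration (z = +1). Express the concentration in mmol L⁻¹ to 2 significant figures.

Nernst: E = (61.6/1) · log₁₀([out]/[in]), so log₁₀([out]/[in]) = 43.0 × 1 / 61.6 = 0.6981.
[out]/[in] = 10^(0.6981) = 4.989.
[out] = 4.989 × 25.4 = 126.7 mmol L⁻¹.

130 mmol L⁻¹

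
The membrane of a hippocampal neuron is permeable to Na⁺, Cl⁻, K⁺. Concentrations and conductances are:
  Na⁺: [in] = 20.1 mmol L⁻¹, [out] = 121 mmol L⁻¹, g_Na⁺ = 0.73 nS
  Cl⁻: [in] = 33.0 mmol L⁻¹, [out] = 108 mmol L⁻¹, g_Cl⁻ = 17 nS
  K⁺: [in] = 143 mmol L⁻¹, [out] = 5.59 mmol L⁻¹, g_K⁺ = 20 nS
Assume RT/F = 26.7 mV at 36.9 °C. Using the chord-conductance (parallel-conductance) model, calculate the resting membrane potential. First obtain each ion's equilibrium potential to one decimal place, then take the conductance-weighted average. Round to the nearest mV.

E_Na⁺ = (26.7/1)·ln(121/20.1) = 47.9 mV
E_Cl⁻ = (26.7/-1)·ln(108/33.0) = -31.7 mV
E_K⁺ = (26.7/1)·ln(5.59/143) = -86.6 mV
Vm = (Σ gᵢEᵢ)/(Σ gᵢ) = (0.73·47.9 + 17·-31.7 + 20·-86.6) / (0.73 + 17 + 20)
= -2235.93 / 37.73 = -59.26 mV

-59 mV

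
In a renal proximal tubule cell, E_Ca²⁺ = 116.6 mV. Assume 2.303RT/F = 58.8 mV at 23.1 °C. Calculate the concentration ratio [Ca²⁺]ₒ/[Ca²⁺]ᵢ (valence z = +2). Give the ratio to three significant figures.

9250

log₁₀([out]/[in]) = E·z/(58.8) = 116.6 × 2 / 58.8 = 3.9660
[out]/[in] = 10^(3.9660) = 9247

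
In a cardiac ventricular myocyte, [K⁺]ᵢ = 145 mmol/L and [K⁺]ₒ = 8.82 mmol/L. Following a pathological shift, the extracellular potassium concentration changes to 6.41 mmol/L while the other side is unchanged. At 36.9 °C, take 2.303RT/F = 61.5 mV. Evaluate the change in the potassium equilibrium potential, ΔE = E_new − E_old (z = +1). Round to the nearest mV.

-9 mV

E_old = (61.5/1)·log₁₀(8.82/145) = -74.78 mV
E_new = (61.5/1)·log₁₀(6.41/145) = -83.30 mV
ΔE = -83.30 − (-74.78) = -8.52 mV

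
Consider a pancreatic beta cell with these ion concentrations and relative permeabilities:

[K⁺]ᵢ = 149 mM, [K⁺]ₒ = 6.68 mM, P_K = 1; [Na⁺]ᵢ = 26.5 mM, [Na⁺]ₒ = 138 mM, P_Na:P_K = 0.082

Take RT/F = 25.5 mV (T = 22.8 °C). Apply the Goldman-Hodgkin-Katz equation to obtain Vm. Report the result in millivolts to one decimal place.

-54.3 mV

Vm = 25.5 · ln[(Σ P·[cation]ₒ + Σ P·[anion]ᵢ) / (Σ P·[cation]ᵢ + Σ P·[anion]ₒ)]
Numerator = 1×6.68 + 0.082×138 = 18
Denominator = 1×149 + 0.082×26.5 = 151.2
Vm = 25.5 · ln(0.11904) = 25.5 × (-2.1283) = -54.27 mV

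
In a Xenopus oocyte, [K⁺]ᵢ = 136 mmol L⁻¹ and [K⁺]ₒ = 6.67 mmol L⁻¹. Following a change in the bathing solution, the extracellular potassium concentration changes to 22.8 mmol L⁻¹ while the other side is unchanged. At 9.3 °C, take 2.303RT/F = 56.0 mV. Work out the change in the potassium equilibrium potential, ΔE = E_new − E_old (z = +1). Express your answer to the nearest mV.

E_old = (56.0/1)·log₁₀(6.67/136) = -73.33 mV
E_new = (56.0/1)·log₁₀(22.8/136) = -43.43 mV
ΔE = -43.43 − (-73.33) = 29.89 mV

30 mV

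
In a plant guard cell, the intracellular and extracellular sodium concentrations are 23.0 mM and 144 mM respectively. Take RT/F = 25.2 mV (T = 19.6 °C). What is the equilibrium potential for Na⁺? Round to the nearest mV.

46 mV

E = (25.2/z) · ln([Na⁺]_out/[Na⁺]_in) with z = +1.
= (25.2/1) · ln(144/23.0) = 25.20 · ln(6.261)
= 25.20 · (1.8343) = 46.22 mV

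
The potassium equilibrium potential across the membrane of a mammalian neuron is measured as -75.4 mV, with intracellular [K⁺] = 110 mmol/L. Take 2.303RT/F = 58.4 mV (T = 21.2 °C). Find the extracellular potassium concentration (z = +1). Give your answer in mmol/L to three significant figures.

Nernst: E = (58.4/1) · log₁₀([out]/[in]), so log₁₀([out]/[in]) = -75.4 × 1 / 58.4 = -1.2911.
[out]/[in] = 10^(-1.2911) = 0.05116.
[out] = 0.05116 × 110 = 5.627 mmol/L.

5.63 mmol/L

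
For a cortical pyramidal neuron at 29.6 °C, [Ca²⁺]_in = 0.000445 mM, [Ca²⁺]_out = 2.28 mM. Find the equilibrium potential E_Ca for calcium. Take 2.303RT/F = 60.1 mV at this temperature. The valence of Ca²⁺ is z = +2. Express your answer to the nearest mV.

111 mV

E = (60.1/z) · log₁₀([Ca²⁺]_out/[Ca²⁺]_in) with z = +2.
= (60.1/2) · log₁₀(2.28/0.000445) = 30.05 · log₁₀(5124)
= 30.05 · (3.7096) = 111.47 mV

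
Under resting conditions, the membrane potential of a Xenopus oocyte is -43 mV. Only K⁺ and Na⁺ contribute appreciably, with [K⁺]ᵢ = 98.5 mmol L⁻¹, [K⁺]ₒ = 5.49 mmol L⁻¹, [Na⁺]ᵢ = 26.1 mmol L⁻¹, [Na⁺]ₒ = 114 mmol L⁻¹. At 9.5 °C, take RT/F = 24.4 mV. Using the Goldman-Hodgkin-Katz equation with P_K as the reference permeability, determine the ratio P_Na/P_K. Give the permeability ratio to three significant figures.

Let α = P_Na/P_K. GHK: Vm = 24.4·ln[(Kₒ + α·Naₒ)/(Kᵢ + α·Naᵢ)].
e^(Vm/24.4) = e^(-43.0/24.4) = 0.17165
So 0.17165·(Kᵢ + α·Naᵢ) = Kₒ + α·Naₒ → α = (0.17165·98.5 − 5.49) / (114.0 − 0.17165·26.1)
α = (16.91 − 5.49) / (114.0 − 4.48) = 11.42/109.5 = 0.1043

0.104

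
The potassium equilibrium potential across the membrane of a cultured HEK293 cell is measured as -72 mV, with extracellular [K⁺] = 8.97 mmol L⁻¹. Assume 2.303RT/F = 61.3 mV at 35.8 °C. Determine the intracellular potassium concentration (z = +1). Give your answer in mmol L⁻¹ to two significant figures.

Nernst: E = (61.3/1) · log₁₀([out]/[in]), so log₁₀([out]/[in]) = -72.0 × 1 / 61.3 = -1.1746.
[out]/[in] = 10^(-1.1746) = 0.0669.
[in] = 8.97 / 0.0669 = 134.1 mmol L⁻¹.

130 mmol L⁻¹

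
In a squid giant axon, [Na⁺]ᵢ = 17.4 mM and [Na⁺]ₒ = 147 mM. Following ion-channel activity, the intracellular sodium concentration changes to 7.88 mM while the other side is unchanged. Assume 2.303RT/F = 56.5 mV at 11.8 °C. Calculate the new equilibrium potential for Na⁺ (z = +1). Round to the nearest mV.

72 mV

After the shift: [Na⁺]_out = 147, [Na⁺]_in = 7.88 mM.
E_new = (56.5/1)·log₁₀(147/7.88) = 56.50 · (1.2708) = 71.80 mV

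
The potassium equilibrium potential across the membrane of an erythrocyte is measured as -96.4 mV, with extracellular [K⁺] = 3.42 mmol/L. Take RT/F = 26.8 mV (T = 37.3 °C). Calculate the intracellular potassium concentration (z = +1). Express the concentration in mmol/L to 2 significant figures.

120 mmol/L

Nernst: E = (26.8/1) · ln([out]/[in]), so ln([out]/[in]) = -96.4 × 1 / 26.8 = -3.5970.
[out]/[in] = e^(-3.5970) = 0.02741.
[in] = 3.42 / 0.02741 = 124.8 mmol/L.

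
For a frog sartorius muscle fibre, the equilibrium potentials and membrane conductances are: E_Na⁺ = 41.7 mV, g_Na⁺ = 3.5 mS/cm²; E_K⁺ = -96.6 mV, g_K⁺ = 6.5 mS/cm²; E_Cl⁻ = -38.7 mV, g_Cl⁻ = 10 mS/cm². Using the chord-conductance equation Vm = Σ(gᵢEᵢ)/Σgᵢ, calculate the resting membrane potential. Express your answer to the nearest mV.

-43 mV

Σ gᵢEᵢ = 3.5·(41.7) + 6.5·(-96.6) + 10·(-38.7) = -868.95
Σ gᵢ = 3.5 + 6.5 + 10 = 20
Vm = -868.95 / 20 = -43.45 mV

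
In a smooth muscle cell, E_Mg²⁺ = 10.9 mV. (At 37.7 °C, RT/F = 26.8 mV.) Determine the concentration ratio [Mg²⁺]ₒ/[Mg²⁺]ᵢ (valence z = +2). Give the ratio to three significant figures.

ln([out]/[in]) = E·z/(26.8) = 10.9 × 2 / 26.8 = 0.8134
[out]/[in] = e^(0.8134) = 2.256

2.26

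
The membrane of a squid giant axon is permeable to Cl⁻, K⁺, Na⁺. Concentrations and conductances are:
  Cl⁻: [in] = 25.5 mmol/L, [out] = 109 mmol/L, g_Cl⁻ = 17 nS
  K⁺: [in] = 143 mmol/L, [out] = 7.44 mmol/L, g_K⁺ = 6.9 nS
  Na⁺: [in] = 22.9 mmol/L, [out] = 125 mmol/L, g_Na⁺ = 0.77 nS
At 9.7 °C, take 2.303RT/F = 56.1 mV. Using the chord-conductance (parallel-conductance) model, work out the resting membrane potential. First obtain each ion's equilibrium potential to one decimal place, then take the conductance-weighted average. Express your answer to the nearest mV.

-43 mV

E_Cl⁻ = (56.1/-1)·log₁₀(109/25.5) = -35.4 mV
E_K⁺ = (56.1/1)·log₁₀(7.44/143) = -72.0 mV
E_Na⁺ = (56.1/1)·log₁₀(125/22.9) = 41.3 mV
Vm = (Σ gᵢEᵢ)/(Σ gᵢ) = (17·-35.4 + 6.9·-72.0 + 0.77·41.3) / (17 + 6.9 + 0.77)
= -1066.80 / 24.67 = -43.24 mV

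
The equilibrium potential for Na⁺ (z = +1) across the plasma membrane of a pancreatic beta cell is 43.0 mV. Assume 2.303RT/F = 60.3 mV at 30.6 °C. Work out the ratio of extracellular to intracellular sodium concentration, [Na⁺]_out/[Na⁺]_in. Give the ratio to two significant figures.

5.2

log₁₀([out]/[in]) = E·z/(60.3) = 43.0 × 1 / 60.3 = 0.7131
[out]/[in] = 10^(0.7131) = 5.165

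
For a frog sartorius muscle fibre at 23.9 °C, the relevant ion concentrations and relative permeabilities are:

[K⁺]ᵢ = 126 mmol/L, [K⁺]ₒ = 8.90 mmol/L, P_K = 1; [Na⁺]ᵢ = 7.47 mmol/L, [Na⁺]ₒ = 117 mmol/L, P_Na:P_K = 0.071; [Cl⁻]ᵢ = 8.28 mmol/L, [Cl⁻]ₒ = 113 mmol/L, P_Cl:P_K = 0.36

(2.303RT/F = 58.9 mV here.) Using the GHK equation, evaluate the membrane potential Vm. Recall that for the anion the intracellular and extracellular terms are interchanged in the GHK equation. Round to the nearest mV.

-54 mV

Vm = 58.9 · log₁₀[(Σ P·[cation]ₒ + Σ P·[anion]ᵢ) / (Σ P·[cation]ᵢ + Σ P·[anion]ₒ)]
Numerator = 1×8.90 + 0.071×117 + 0.36×8.28 = 20.19
Denominator = 1×126 + 0.071×7.47 + 0.36×113 = 167.2
Vm = 58.9 · log₁₀(0.12073) = 58.9 × (-0.9182) = -54.08 mV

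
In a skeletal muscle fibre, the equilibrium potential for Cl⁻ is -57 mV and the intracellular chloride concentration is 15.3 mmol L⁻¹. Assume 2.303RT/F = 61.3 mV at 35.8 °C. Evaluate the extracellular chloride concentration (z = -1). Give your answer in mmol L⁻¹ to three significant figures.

Nernst: E = (61.3/-1) · log₁₀([out]/[in]), so log₁₀([out]/[in]) = -57.0 × -1 / 61.3 = 0.9299.
[out]/[in] = 10^(0.9299) = 8.509.
[out] = 8.509 × 15.3 = 130.2 mmol L⁻¹.

130 mmol L⁻¹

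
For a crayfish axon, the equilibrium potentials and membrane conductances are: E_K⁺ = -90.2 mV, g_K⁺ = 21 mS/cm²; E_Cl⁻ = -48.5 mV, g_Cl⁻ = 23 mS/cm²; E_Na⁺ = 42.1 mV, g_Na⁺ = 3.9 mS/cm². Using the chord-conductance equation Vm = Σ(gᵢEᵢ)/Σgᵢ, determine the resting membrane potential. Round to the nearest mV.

-59 mV

Σ gᵢEᵢ = 21·(-90.2) + 23·(-48.5) + 3.9·(42.1) = -2845.51
Σ gᵢ = 21 + 23 + 3.9 = 47.9
Vm = -2845.51 / 47.9 = -59.41 mV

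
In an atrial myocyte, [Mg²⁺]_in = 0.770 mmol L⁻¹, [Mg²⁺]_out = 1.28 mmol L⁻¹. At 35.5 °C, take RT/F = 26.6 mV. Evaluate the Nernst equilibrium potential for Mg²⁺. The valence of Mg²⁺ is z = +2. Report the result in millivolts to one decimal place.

E = (26.6/z) · ln([Mg²⁺]_out/[Mg²⁺]_in) with z = +2.
= (26.6/2) · ln(1.28/0.770) = 13.30 · ln(1.662)
= 13.30 · (0.5082) = 6.76 mV

6.8 mV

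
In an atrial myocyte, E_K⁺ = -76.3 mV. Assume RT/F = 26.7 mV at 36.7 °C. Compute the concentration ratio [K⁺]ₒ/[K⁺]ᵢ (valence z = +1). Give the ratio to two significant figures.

ln([out]/[in]) = E·z/(26.7) = -76.3 × 1 / 26.7 = -2.8577
[out]/[in] = e^(-2.8577) = 0.0574

0.057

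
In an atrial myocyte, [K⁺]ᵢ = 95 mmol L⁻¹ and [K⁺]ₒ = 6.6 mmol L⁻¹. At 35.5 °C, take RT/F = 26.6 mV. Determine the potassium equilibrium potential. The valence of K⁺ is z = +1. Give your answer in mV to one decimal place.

E = (26.6/z) · ln([K⁺]_out/[K⁺]_in) with z = +1.
= (26.6/1) · ln(6.6/95) = 26.60 · ln(0.06947)
= 26.60 · (-2.6668) = -70.94 mV

-70.9 mV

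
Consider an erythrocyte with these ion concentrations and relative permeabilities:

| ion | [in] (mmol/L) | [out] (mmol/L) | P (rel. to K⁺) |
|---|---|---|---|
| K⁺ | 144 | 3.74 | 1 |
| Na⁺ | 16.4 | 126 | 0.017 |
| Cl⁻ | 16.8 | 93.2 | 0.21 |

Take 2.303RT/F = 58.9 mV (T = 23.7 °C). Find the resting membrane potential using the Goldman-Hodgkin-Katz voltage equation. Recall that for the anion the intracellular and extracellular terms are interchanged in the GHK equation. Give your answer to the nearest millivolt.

Vm = 58.9 · log₁₀[(Σ P·[cation]ₒ + Σ P·[anion]ᵢ) / (Σ P·[cation]ᵢ + Σ P·[anion]ₒ)]
Numerator = 1×3.74 + 0.017×126 + 0.21×16.8 = 9.41
Denominator = 1×144 + 0.017×16.4 + 0.21×93.2 = 163.9
Vm = 58.9 · log₁₀(0.05743) = 58.9 × (-1.2409) = -73.09 mV

-73 mV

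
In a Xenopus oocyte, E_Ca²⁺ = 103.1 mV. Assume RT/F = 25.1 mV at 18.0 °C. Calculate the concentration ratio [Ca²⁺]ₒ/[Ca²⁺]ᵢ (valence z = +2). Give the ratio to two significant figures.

ln([out]/[in]) = E·z/(25.1) = 103.1 × 2 / 25.1 = 8.2151
[out]/[in] = e^(8.2151) = 3696

3700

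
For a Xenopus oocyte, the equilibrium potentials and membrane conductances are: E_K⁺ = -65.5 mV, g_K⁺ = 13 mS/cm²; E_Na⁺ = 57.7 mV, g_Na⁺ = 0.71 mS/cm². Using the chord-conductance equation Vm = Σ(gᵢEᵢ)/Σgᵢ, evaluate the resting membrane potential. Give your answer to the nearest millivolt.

-59 mV

Σ gᵢEᵢ = 13·(-65.5) + 0.71·(57.7) = -810.53
Σ gᵢ = 13 + 0.71 = 13.71
Vm = -810.53 / 13.71 = -59.12 mV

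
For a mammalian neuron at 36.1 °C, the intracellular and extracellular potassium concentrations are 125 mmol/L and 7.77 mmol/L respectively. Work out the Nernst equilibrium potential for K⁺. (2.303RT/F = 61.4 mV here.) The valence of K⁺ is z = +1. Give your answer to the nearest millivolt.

E = (61.4/z) · log₁₀([K⁺]_out/[K⁺]_in) with z = +1.
= (61.4/1) · log₁₀(7.77/125) = 61.40 · log₁₀(0.06216)
= 61.40 · (-1.2065) = -74.08 mV

-74 mV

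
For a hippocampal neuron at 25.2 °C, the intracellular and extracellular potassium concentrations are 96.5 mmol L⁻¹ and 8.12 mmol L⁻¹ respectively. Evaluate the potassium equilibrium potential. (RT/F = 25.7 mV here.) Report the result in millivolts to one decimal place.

-63.6 mV

E = (25.7/z) · ln([K⁺]_out/[K⁺]_in) with z = +1.
= (25.7/1) · ln(8.12/96.5) = 25.70 · ln(0.08415)
= 25.70 · (-2.4752) = -63.61 mV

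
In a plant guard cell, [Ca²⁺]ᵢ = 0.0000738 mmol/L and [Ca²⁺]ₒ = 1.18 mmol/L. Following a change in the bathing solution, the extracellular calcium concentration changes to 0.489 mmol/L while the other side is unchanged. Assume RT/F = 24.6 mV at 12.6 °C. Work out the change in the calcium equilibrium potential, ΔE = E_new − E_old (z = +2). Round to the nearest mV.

-11 mV

E_old = (24.6/2)·ln(1.18/0.0000738) = 119.06 mV
E_new = (24.6/2)·ln(0.489/0.0000738) = 108.22 mV
ΔE = 108.22 − (119.06) = -10.84 mV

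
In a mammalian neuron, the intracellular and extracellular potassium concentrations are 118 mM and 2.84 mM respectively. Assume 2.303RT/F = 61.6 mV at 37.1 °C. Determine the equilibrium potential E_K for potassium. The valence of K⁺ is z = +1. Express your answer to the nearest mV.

-100 mV

E = (61.6/z) · log₁₀([K⁺]_out/[K⁺]_in) with z = +1.
= (61.6/1) · log₁₀(2.84/118) = 61.60 · log₁₀(0.02407)
= 61.60 · (-1.6186) = -99.70 mV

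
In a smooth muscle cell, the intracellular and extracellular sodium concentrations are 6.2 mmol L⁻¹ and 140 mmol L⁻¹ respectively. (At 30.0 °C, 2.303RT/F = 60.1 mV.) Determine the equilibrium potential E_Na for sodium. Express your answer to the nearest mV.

81 mV

E = (60.1/z) · log₁₀([Na⁺]_out/[Na⁺]_in) with z = +1.
= (60.1/1) · log₁₀(140/6.2) = 60.10 · log₁₀(22.58)
= 60.10 · (1.3537) = 81.36 mV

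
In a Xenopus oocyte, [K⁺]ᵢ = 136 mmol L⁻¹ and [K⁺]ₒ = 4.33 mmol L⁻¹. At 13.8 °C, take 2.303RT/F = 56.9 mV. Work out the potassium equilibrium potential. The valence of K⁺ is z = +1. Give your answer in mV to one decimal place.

E = (56.9/z) · log₁₀([K⁺]_out/[K⁺]_in) with z = +1.
= (56.9/1) · log₁₀(4.33/136) = 56.90 · log₁₀(0.03184)
= 56.90 · (-1.4971) = -85.18 mV

-85.2 mV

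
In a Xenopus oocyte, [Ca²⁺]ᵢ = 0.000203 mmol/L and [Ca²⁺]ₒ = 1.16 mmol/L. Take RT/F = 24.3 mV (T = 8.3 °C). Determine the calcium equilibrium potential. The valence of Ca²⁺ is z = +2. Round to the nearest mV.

105 mV

E = (24.3/z) · ln([Ca²⁺]_out/[Ca²⁺]_in) with z = +2.
= (24.3/2) · ln(1.16/0.000203) = 12.15 · ln(5714)
= 12.15 · (8.6507) = 105.11 mV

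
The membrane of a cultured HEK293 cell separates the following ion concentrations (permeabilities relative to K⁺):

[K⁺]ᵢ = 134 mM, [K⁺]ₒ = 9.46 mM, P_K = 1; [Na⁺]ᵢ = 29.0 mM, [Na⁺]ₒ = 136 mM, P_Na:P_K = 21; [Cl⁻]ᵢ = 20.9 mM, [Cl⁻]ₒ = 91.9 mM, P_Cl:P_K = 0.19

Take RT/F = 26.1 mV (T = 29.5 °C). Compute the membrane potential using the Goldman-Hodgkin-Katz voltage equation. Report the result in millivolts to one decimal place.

Vm = 26.1 · ln[(Σ P·[cation]ₒ + Σ P·[anion]ᵢ) / (Σ P·[cation]ᵢ + Σ P·[anion]ₒ)]
Numerator = 1×9.46 + 21×136 + 0.19×20.9 = 2869
Denominator = 1×134 + 21×29.0 + 0.19×91.9 = 760.5
Vm = 26.1 · ln(3.7733) = 26.1 × (1.3279) = 34.66 mV

34.7 mV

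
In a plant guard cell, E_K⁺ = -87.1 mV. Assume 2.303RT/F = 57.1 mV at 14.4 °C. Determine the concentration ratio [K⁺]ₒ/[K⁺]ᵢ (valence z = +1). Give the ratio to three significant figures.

0.0298

log₁₀([out]/[in]) = E·z/(57.1) = -87.1 × 1 / 57.1 = -1.5254
[out]/[in] = 10^(-1.5254) = 0.02983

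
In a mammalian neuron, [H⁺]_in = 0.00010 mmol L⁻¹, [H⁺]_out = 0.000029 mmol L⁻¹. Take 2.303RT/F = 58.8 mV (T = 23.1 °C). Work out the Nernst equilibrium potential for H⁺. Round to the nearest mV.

E = (58.8/z) · log₁₀([H⁺]_out/[H⁺]_in) with z = +1.
= (58.8/1) · log₁₀(0.000029/0.00010) = 58.80 · log₁₀(0.29)
= 58.80 · (-0.5376) = -31.61 mV

-32 mV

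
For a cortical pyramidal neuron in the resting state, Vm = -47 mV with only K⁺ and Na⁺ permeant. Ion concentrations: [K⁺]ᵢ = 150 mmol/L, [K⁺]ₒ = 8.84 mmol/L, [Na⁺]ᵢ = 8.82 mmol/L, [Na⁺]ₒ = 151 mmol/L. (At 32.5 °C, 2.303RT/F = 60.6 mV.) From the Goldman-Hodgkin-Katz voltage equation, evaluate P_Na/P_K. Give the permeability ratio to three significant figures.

0.109

Let α = P_Na/P_K. GHK: Vm = 60.6·log₁₀[(Kₒ + α·Naₒ)/(Kᵢ + α·Naᵢ)].
10^(Vm/60.6) = 10^(-47.0/60.6) = 0.16766
So 0.16766·(Kᵢ + α·Naᵢ) = Kₒ + α·Naₒ → α = (0.16766·150.0 − 8.84) / (151.0 − 0.16766·8.82)
α = (25.15 − 8.84) / (151.0 − 1.479) = 16.31/149.5 = 0.1091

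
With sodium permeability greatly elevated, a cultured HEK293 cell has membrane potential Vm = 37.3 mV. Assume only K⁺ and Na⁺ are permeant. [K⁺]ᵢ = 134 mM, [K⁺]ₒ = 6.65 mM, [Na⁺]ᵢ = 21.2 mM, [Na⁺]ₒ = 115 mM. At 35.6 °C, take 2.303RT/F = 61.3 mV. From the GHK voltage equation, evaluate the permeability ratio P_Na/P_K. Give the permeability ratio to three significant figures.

Let α = P_Na/P_K. GHK: Vm = 61.3·log₁₀[(Kₒ + α·Naₒ)/(Kᵢ + α·Naᵢ)].
10^(Vm/61.3) = 10^(37.3/61.3) = 4.0596
So 4.0596·(Kᵢ + α·Naᵢ) = Kₒ + α·Naₒ → α = (4.0596·134.0 − 6.65) / (115.0 − 4.0596·21.2)
α = (544 − 6.65) / (115.0 − 86.06) = 537.3/28.94 = 18.57

18.6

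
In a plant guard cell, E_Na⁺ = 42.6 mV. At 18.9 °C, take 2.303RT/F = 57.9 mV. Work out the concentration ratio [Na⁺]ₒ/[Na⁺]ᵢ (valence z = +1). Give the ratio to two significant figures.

log₁₀([out]/[in]) = E·z/(57.9) = 42.6 × 1 / 57.9 = 0.7358
[out]/[in] = 10^(0.7358) = 5.442

5.4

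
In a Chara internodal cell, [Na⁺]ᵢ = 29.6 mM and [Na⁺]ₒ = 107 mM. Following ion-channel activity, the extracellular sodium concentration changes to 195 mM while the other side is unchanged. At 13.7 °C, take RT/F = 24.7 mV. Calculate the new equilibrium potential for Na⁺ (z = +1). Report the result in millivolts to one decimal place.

46.6 mV

After the shift: [Na⁺]_out = 195, [Na⁺]_in = 29.6 mM.
E_new = (24.7/1)·ln(195/29.6) = 24.70 · (1.8852) = 46.57 mV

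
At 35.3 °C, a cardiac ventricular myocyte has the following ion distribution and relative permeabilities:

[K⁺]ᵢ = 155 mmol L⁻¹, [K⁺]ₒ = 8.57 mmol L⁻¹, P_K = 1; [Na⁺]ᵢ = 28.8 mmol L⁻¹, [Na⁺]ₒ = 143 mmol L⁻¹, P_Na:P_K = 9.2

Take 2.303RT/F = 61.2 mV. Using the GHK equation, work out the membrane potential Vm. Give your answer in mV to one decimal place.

Vm = 61.2 · log₁₀[(Σ P·[cation]ₒ + Σ P·[anion]ᵢ) / (Σ P·[cation]ᵢ + Σ P·[anion]ₒ)]
Numerator = 1×8.57 + 9.2×143 = 1324
Denominator = 1×155 + 9.2×28.8 = 420
Vm = 61.2 · log₁₀(3.1531) = 61.2 × (0.4987) = 30.52 mV

30.5 mV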